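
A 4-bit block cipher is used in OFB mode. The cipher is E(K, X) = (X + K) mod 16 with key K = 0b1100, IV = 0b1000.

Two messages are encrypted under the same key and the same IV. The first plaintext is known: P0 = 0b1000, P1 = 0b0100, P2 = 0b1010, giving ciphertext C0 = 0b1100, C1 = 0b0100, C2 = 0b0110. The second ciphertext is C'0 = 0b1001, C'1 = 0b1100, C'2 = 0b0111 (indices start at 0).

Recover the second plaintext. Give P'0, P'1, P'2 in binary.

P'0 = 0b1101, P'1 = 0b1100, P'2 = 0b1011

In OFB with a reused IV, both messages share the same keystream S_i, so C_i ⊕ C'_i = P_i ⊕ P'_i and thus P'_i = P_i ⊕ C_i ⊕ C'_i.
P'0: 0b1000 ⊕ 0b1100 ⊕ 0b1001 = 0b1101.
P'1: 0b0100 ⊕ 0b0100 ⊕ 0b1100 = 0b1100.
P'2: 0b1010 ⊕ 0b0110 ⊕ 0b0111 = 0b1011.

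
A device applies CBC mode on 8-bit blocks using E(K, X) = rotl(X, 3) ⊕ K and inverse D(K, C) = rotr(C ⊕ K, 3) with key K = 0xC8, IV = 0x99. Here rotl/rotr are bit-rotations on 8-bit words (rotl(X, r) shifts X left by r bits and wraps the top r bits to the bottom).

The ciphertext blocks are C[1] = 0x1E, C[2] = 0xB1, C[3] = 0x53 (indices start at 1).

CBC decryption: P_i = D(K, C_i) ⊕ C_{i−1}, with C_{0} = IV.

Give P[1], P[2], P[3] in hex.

P[1]: D(K, 0x1E) = 0xDA; 0xDA ⊕ 0x99 = 0x43.
P[2]: D(K, 0xB1) = 0x2F; 0x2F ⊕ 0x1E = 0x31.
P[3]: D(K, 0x53) = 0x73; 0x73 ⊕ 0xB1 = 0xC2.

P[1] = 0x43, P[2] = 0x31, P[3] = 0xC2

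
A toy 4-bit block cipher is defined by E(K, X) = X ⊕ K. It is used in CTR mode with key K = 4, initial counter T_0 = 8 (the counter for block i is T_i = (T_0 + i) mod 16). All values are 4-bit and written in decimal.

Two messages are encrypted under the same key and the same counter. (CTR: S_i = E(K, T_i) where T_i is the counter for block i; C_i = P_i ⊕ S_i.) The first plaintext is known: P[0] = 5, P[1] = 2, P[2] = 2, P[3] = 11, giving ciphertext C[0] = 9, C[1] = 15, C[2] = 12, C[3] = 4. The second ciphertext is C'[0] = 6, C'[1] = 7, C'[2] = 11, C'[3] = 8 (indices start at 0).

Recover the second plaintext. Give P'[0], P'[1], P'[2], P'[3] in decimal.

P'[0] = 10, P'[1] = 10, P'[2] = 5, P'[3] = 7

In CTR with a reused counter, both messages share the same keystream S_i, so C_i ⊕ C'_i = P_i ⊕ P'_i and thus P'_i = P_i ⊕ C_i ⊕ C'_i.
P'[0]: 5 ⊕ 9 ⊕ 6 = 10.
P'[1]: 2 ⊕ 15 ⊕ 7 = 10.
P'[2]: 2 ⊕ 12 ⊕ 11 = 5.
P'[3]: 11 ⊕ 4 ⊕ 8 = 7.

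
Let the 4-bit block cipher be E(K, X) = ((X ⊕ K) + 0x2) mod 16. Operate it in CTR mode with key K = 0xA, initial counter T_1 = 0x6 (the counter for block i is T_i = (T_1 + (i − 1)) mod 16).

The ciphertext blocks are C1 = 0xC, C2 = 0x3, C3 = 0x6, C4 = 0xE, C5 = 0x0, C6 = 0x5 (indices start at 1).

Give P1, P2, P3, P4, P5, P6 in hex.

CTR decryption: S_i = E(K, T_i) where T_i is the counter for block i; P_i = C_i ⊕ S_i.
P1: T = 0x6, S = E(K, T) = 0xE; 0xC ⊕ 0xE = 0x2.
P2: T = 0x7, S = E(K, T) = 0xF; 0x3 ⊕ 0xF = 0xC.
P3: T = 0x8, S = E(K, T) = 0x4; 0x6 ⊕ 0x4 = 0x2.
P4: T = 0x9, S = E(K, T) = 0x5; 0xE ⊕ 0x5 = 0xB.
P5: T = 0xA, S = E(K, T) = 0x2; 0x0 ⊕ 0x2 = 0x2.
P6: T = 0xB, S = E(K, T) = 0x3; 0x5 ⊕ 0x3 = 0x6.

P1 = 0x2, P2 = 0xC, P3 = 0x2, P4 = 0xB, P5 = 0x2, P6 = 0x6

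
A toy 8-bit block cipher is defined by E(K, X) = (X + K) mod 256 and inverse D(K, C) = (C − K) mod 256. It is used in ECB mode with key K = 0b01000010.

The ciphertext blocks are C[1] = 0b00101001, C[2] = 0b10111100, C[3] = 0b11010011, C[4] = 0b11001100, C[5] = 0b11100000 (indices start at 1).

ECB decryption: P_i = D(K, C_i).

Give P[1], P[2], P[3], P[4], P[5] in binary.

P[1]: D(K, 0b00101001) = 0b11100111.
P[2]: D(K, 0b10111100) = 0b01111010.
P[3]: D(K, 0b11010011) = 0b10010001.
P[4]: D(K, 0b11001100) = 0b10001010.
P[5]: D(K, 0b11100000) = 0b10011110.

P[1] = 0b11100111, P[2] = 0b01111010, P[3] = 0b10010001, P[4] = 0b10001010, P[5] = 0b10011110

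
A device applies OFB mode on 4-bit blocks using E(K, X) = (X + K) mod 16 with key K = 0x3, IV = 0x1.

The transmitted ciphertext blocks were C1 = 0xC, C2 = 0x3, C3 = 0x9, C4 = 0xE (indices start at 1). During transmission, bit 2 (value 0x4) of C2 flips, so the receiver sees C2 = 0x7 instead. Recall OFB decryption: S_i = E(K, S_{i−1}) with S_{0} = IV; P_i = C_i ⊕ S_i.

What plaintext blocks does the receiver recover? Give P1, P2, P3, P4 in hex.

P1 = 0x8, P2 = 0x0, P3 = 0x3, P4 = 0x3

Only C2 changed, to 0x7. In OFB, a change in C_i flips the same bit in P_i only; the keystream is unaffected. Decrypting the received ciphertext:
P1: S = E(K, 0x1) = 0x4; 0xC ⊕ 0x4 = 0x8.
P2: S = E(K, 0x4) = 0x7; 0x7 ⊕ 0x7 = 0x0.
P3: S = E(K, 0x7) = 0xA; 0x9 ⊕ 0xA = 0x3.
P4: S = E(K, 0xA) = 0xD; 0xE ⊕ 0xD = 0x3.
Blocks that differ from the original plaintext: P2.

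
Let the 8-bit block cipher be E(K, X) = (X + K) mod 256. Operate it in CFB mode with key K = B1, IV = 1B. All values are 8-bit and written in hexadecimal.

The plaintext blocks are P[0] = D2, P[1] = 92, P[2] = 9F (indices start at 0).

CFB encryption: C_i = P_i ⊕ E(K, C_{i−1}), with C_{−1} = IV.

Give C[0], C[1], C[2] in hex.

C[0]: E(K, 1B) = CC; D2 ⊕ CC = 1E.
C[1]: E(K, 1E) = CF; 92 ⊕ CF = 5D.
C[2]: E(K, 5D) = 0E; 9F ⊕ 0E = 91.

C[0] = 1E, C[1] = 5D, C[2] = 91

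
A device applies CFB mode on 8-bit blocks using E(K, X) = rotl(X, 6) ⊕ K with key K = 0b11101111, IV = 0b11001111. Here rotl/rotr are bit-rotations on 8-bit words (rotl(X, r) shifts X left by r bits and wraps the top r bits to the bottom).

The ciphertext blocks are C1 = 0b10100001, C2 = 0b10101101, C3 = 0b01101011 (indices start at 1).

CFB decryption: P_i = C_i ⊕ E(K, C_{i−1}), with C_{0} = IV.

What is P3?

P3 = 0b11101111

P3: E(K, 0b10101101) = 0b10000100; 0b01101011 ⊕ 0b10000100 = 0b11101111.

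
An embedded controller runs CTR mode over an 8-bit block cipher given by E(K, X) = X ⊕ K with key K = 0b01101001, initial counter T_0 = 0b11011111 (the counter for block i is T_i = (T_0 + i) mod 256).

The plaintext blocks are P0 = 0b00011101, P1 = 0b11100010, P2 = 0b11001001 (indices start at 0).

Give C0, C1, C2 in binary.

C0 = 0b10101011, C1 = 0b01101011, C2 = 0b01000001

CTR encryption: S_i = E(K, T_i) where T_i is the counter for block i; C_i = P_i ⊕ S_i.
C0: T = 0b11011111, S = E(K, T) = 0b10110110; 0b00011101 ⊕ 0b10110110 = 0b10101011.
C1: T = 0b11100000, S = E(K, T) = 0b10001001; 0b11100010 ⊕ 0b10001001 = 0b01101011.
C2: T = 0b11100001, S = E(K, T) = 0b10001000; 0b11001001 ⊕ 0b10001000 = 0b01000001.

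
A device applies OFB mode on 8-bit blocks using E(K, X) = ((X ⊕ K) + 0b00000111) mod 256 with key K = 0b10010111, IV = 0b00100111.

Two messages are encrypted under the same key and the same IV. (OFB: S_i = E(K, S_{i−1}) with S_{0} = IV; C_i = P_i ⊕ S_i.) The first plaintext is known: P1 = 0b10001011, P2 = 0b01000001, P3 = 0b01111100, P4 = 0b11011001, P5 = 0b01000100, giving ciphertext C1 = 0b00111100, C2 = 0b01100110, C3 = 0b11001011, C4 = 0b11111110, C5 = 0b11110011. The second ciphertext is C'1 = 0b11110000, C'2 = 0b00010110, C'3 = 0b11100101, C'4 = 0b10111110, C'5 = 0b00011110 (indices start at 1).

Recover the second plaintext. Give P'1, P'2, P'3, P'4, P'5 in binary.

P'1 = 0b01000111, P'2 = 0b00110001, P'3 = 0b01010010, P'4 = 0b10011001, P'5 = 0b10101001

In OFB with a reused IV, both messages share the same keystream S_i, so C_i ⊕ C'_i = P_i ⊕ P'_i and thus P'_i = P_i ⊕ C_i ⊕ C'_i.
P'1: 0b10001011 ⊕ 0b00111100 ⊕ 0b11110000 = 0b01000111.
P'2: 0b01000001 ⊕ 0b01100110 ⊕ 0b00010110 = 0b00110001.
P'3: 0b01111100 ⊕ 0b11001011 ⊕ 0b11100101 = 0b01010010.
P'4: 0b11011001 ⊕ 0b11111110 ⊕ 0b10111110 = 0b10011001.
P'5: 0b01000100 ⊕ 0b11110011 ⊕ 0b00011110 = 0b10101001.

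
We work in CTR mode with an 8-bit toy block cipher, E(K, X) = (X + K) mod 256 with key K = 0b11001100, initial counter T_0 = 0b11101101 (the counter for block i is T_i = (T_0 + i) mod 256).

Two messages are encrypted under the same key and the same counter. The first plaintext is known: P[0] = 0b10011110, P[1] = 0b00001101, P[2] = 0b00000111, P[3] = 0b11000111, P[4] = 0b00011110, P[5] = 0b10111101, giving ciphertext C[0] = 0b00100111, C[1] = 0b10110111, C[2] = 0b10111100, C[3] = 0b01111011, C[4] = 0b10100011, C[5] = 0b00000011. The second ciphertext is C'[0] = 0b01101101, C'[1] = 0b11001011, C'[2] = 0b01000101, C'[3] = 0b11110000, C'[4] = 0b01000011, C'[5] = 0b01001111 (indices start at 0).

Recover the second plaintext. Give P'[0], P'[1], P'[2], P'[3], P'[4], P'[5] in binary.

P'[0] = 0b11010100, P'[1] = 0b01110001, P'[2] = 0b11111110, P'[3] = 0b01001100, P'[4] = 0b11111110, P'[5] = 0b11110001

In CTR with a reused counter, both messages share the same keystream S_i, so C_i ⊕ C'_i = P_i ⊕ P'_i and thus P'_i = P_i ⊕ C_i ⊕ C'_i.
P'[0]: 0b10011110 ⊕ 0b00100111 ⊕ 0b01101101 = 0b11010100.
P'[1]: 0b00001101 ⊕ 0b10110111 ⊕ 0b11001011 = 0b01110001.
P'[2]: 0b00000111 ⊕ 0b10111100 ⊕ 0b01000101 = 0b11111110.
P'[3]: 0b11000111 ⊕ 0b01111011 ⊕ 0b11110000 = 0b01001100.
P'[4]: 0b00011110 ⊕ 0b10100011 ⊕ 0b01000011 = 0b11111110.
P'[5]: 0b10111101 ⊕ 0b00000011 ⊕ 0b01001111 = 0b11110001.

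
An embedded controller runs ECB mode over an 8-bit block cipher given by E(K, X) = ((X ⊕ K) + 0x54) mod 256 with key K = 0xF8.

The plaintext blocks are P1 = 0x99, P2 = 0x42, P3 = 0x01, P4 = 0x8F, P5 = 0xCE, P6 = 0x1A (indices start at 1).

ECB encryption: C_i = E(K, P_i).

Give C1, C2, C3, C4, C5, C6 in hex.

C1: E(K, 0x99) = 0xB5.
C2: E(K, 0x42) = 0x0E.
C3: E(K, 0x01) = 0x4D.
C4: E(K, 0x8F) = 0xCB.
C5: E(K, 0xCE) = 0x8A.
C6: E(K, 0x1A) = 0x36.

C1 = 0xB5, C2 = 0x0E, C3 = 0x4D, C4 = 0xCB, C5 = 0x8A, C6 = 0x36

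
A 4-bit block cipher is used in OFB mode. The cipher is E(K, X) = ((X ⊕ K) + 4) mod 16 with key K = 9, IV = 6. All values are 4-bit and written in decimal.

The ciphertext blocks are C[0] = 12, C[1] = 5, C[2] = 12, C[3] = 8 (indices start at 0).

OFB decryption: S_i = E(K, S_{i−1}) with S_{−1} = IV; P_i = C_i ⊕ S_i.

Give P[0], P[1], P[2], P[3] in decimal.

P[0] = 15, P[1] = 11, P[2] = 7, P[3] = 14

P[0]: S = E(K, 6) = 3; 12 ⊕ 3 = 15.
P[1]: S = E(K, 3) = 14; 5 ⊕ 14 = 11.
P[2]: S = E(K, 14) = 11; 12 ⊕ 11 = 7.
P[3]: S = E(K, 11) = 6; 8 ⊕ 6 = 14.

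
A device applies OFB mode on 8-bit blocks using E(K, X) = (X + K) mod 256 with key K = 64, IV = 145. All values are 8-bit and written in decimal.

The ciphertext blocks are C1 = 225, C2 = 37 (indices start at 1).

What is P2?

P2 = 52

OFB decryption: S_i = E(K, S_{i−1}) with S_{0} = IV; P_i = C_i ⊕ S_i.
P1: S = E(K, 145) = 209; 225 ⊕ 209 = 48.
P2: S = E(K, 209) = 17; 37 ⊕ 17 = 52.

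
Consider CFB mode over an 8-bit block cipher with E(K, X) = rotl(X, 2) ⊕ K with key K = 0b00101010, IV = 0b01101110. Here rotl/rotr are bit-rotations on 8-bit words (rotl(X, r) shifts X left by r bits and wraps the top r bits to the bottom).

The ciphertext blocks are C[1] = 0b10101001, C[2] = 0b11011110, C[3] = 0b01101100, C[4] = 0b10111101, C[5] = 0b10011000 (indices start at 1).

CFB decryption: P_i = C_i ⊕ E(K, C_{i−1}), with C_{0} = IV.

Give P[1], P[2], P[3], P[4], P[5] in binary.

P[1] = 0b00111010, P[2] = 0b01010010, P[3] = 0b00111101, P[4] = 0b00100110, P[5] = 0b01000100

P[1]: E(K, 0b01101110) = 0b10010011; 0b10101001 ⊕ 0b10010011 = 0b00111010.
P[2]: E(K, 0b10101001) = 0b10001100; 0b11011110 ⊕ 0b10001100 = 0b01010010.
P[3]: E(K, 0b11011110) = 0b01010001; 0b01101100 ⊕ 0b01010001 = 0b00111101.
P[4]: E(K, 0b01101100) = 0b10011011; 0b10111101 ⊕ 0b10011011 = 0b00100110.
P[5]: E(K, 0b10111101) = 0b11011100; 0b10011000 ⊕ 0b11011100 = 0b01000100.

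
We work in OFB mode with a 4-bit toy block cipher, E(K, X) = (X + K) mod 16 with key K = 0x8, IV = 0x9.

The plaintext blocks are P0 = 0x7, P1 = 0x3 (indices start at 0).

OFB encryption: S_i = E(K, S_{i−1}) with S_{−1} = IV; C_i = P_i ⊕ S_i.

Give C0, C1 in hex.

C0 = 0x6, C1 = 0xA

C0: S = E(K, 0x9) = 0x1; 0x7 ⊕ 0x1 = 0x6.
C1: S = E(K, 0x1) = 0x9; 0x3 ⊕ 0x9 = 0xA.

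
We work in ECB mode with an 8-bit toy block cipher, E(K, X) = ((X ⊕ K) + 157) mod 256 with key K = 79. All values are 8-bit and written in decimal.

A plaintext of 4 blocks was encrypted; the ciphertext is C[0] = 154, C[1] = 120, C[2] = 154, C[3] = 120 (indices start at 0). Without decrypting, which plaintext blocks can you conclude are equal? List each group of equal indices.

ECB encrypts each block independently with the same key, so equal ciphertext blocks imply equal plaintext blocks.
C[0] = C[2] = 154, so P[0] = P[2].
C[1] = C[3] = 120, so P[1] = P[3].

P[0] = P[2]; P[1] = P[3]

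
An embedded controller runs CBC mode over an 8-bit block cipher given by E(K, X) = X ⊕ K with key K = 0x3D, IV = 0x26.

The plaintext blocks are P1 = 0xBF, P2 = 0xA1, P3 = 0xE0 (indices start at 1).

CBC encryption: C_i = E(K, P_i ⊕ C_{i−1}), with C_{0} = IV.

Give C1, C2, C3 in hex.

C1 = 0xA4, C2 = 0x38, C3 = 0xE5

C1: P1 ⊕ 0x26 = 0x99; E(K, 0x99) = 0xA4.
C2: P2 ⊕ 0xA4 = 0x05; E(K, 0x05) = 0x38.
C3: P3 ⊕ 0x38 = 0xD8; E(K, 0xD8) = 0xE5.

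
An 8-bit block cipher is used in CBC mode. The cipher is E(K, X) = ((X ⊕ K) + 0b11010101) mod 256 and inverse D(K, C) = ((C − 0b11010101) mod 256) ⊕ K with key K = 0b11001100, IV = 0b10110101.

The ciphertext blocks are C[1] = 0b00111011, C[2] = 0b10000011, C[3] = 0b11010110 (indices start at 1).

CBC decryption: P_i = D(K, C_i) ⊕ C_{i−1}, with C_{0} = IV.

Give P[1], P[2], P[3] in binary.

P[1] = 0b00011111, P[2] = 0b01011001, P[3] = 0b01001110

P[1]: D(K, 0b00111011) = 0b10101010; 0b10101010 ⊕ 0b10110101 = 0b00011111.
P[2]: D(K, 0b10000011) = 0b01100010; 0b01100010 ⊕ 0b00111011 = 0b01011001.
P[3]: D(K, 0b11010110) = 0b11001101; 0b11001101 ⊕ 0b10000011 = 0b01001110.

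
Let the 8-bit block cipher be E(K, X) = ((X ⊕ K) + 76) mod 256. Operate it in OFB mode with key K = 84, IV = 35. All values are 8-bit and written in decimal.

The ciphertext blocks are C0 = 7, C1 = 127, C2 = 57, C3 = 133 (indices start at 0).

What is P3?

OFB decryption: S_i = E(K, S_{i−1}) with S_{−1} = IV; P_i = C_i ⊕ S_i.
P0: S = E(K, 35) = 195; 7 ⊕ 195 = 196.
P1: S = E(K, 195) = 227; 127 ⊕ 227 = 156.
P2: S = E(K, 227) = 3; 57 ⊕ 3 = 58.
P3: S = E(K, 3) = 163; 133 ⊕ 163 = 38.

P3 = 38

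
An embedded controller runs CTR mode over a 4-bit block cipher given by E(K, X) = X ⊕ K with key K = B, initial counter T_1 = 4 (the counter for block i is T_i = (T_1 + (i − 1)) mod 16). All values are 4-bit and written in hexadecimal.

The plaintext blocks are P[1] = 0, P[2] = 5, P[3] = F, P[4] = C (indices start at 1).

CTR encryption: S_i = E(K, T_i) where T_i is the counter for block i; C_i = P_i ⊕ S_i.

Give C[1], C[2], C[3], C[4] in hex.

C[1] = F, C[2] = B, C[3] = 2, C[4] = 0

C[1]: T = 4, S = E(K, T) = F; 0 ⊕ F = F.
C[2]: T = 5, S = E(K, T) = E; 5 ⊕ E = B.
C[3]: T = 6, S = E(K, T) = D; F ⊕ D = 2.
C[4]: T = 7, S = E(K, T) = C; C ⊕ C = 0.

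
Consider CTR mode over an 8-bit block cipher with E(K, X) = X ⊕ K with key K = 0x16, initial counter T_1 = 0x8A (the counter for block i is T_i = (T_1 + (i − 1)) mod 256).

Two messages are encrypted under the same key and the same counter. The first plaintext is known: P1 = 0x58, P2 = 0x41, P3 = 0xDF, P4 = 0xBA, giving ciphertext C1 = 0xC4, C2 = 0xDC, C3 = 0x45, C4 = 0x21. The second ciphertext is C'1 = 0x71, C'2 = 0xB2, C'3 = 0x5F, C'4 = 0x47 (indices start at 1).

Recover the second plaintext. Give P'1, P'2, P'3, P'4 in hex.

P'1 = 0xED, P'2 = 0x2F, P'3 = 0xC5, P'4 = 0xDC

In CTR with a reused counter, both messages share the same keystream S_i, so C_i ⊕ C'_i = P_i ⊕ P'_i and thus P'_i = P_i ⊕ C_i ⊕ C'_i.
P'1: 0x58 ⊕ 0xC4 ⊕ 0x71 = 0xED.
P'2: 0x41 ⊕ 0xDC ⊕ 0xB2 = 0x2F.
P'3: 0xDF ⊕ 0x45 ⊕ 0x5F = 0xC5.
P'4: 0xBA ⊕ 0x21 ⊕ 0x47 = 0xDC.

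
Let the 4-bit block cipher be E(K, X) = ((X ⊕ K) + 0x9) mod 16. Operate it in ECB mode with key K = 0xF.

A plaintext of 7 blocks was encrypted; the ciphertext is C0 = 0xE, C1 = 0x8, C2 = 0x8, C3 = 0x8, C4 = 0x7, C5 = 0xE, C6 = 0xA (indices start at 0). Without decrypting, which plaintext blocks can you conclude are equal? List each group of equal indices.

P0 = P5; P1 = P2 = P3

ECB encrypts each block independently with the same key, so equal ciphertext blocks imply equal plaintext blocks.
C0 = C5 = 0xE, so P0 = P5.
C1 = C2 = C3 = 0x8, so P1 = P2 = P3.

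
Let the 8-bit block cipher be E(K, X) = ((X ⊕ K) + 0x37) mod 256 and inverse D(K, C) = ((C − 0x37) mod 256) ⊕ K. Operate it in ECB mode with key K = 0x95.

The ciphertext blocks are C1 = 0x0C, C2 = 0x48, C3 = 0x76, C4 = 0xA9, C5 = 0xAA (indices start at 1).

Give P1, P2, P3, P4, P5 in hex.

P1 = 0x40, P2 = 0x84, P3 = 0xAA, P4 = 0xE7, P5 = 0xE6

ECB decryption: P_i = D(K, C_i).
P1: D(K, 0x0C) = 0x40.
P2: D(K, 0x48) = 0x84.
P3: D(K, 0x76) = 0xAA.
P4: D(K, 0xA9) = 0xE7.
P5: D(K, 0xAA) = 0xE6.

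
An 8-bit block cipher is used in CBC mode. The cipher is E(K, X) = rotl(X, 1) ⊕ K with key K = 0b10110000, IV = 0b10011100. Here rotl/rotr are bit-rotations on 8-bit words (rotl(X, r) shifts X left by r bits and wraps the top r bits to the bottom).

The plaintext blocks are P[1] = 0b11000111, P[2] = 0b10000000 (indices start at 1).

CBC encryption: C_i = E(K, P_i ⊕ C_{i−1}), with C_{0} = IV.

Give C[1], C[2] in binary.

C[1] = 0b00000110, C[2] = 0b10111101

C[1]: P[1] ⊕ 0b10011100 = 0b01011011; E(K, 0b01011011) = 0b00000110.
C[2]: P[2] ⊕ 0b00000110 = 0b10000110; E(K, 0b10000110) = 0b10111101.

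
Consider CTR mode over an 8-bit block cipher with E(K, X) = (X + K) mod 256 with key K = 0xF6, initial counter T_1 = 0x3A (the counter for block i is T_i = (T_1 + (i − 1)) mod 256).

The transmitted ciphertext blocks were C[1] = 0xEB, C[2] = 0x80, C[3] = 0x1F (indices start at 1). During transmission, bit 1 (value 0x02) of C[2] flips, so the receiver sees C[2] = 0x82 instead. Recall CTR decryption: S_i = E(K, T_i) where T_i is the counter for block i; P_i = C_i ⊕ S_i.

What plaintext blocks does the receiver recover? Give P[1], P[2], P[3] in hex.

P[1] = 0xDB, P[2] = 0xB3, P[3] = 0x2D

Only C[2] changed, to 0x82. In CTR, a change in C_i flips the same bit in P_i only; the keystream is unaffected. Decrypting the received ciphertext:
P[1]: T = 0x3A, S = E(K, T) = 0x30; 0xEB ⊕ 0x30 = 0xDB.
P[2]: T = 0x3B, S = E(K, T) = 0x31; 0x82 ⊕ 0x31 = 0xB3.
P[3]: T = 0x3C, S = E(K, T) = 0x32; 0x1F ⊕ 0x32 = 0x2D.
Blocks that differ from the original plaintext: P[2].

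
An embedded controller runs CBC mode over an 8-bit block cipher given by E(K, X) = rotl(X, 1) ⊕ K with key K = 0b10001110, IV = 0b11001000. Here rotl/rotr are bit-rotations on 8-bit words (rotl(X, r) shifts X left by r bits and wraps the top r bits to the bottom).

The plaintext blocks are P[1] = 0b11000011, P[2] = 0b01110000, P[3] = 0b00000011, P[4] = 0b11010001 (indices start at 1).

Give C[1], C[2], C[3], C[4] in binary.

C[1] = 0b10011000, C[2] = 0b01011111, C[3] = 0b00110110, C[4] = 0b01000001

CBC encryption: C_i = E(K, P_i ⊕ C_{i−1}), with C_{0} = IV.
C[1]: P[1] ⊕ 0b11001000 = 0b00001011; E(K, 0b00001011) = 0b10011000.
C[2]: P[2] ⊕ 0b10011000 = 0b11101000; E(K, 0b11101000) = 0b01011111.
C[3]: P[3] ⊕ 0b01011111 = 0b01011100; E(K, 0b01011100) = 0b00110110.
C[4]: P[4] ⊕ 0b00110110 = 0b11100111; E(K, 0b11100111) = 0b01000001.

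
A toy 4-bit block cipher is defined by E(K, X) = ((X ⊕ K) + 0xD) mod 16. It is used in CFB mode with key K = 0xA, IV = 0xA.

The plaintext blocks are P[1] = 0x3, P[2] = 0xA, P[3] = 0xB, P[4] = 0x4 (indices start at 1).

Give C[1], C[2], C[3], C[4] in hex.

C[1] = 0xE, C[2] = 0xB, C[3] = 0x5, C[4] = 0x8

CFB encryption: C_i = P_i ⊕ E(K, C_{i−1}), with C_{0} = IV.
C[1]: E(K, 0xA) = 0xD; 0x3 ⊕ 0xD = 0xE.
C[2]: E(K, 0xE) = 0x1; 0xA ⊕ 0x1 = 0xB.
C[3]: E(K, 0xB) = 0xE; 0xB ⊕ 0xE = 0x5.
C[4]: E(K, 0x5) = 0xC; 0x4 ⊕ 0xC = 0x8.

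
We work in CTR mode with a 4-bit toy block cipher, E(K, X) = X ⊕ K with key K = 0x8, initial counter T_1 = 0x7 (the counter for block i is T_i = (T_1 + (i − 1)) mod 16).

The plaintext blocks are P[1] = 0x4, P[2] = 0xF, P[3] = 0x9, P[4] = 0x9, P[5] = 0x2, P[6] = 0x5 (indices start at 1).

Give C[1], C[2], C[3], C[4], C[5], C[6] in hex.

C[1] = 0xB, C[2] = 0xF, C[3] = 0x8, C[4] = 0xB, C[5] = 0x1, C[6] = 0x1

CTR encryption: S_i = E(K, T_i) where T_i is the counter for block i; C_i = P_i ⊕ S_i.
C[1]: T = 0x7, S = E(K, T) = 0xF; 0x4 ⊕ 0xF = 0xB.
C[2]: T = 0x8, S = E(K, T) = 0x0; 0xF ⊕ 0x0 = 0xF.
C[3]: T = 0x9, S = E(K, T) = 0x1; 0x9 ⊕ 0x1 = 0x8.
C[4]: T = 0xA, S = E(K, T) = 0x2; 0x9 ⊕ 0x2 = 0xB.
C[5]: T = 0xB, S = E(K, T) = 0x3; 0x2 ⊕ 0x3 = 0x1.
C[6]: T = 0xC, S = E(K, T) = 0x4; 0x5 ⊕ 0x4 = 0x1.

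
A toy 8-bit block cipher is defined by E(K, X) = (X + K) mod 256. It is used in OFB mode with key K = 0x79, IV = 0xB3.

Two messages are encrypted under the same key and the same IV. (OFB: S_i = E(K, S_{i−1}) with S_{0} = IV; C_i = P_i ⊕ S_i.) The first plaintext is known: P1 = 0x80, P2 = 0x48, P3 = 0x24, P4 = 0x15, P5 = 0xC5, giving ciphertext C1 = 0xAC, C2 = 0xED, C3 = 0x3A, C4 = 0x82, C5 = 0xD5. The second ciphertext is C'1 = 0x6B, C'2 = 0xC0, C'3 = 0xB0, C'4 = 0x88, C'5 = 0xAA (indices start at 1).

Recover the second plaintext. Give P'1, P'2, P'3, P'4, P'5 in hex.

In OFB with a reused IV, both messages share the same keystream S_i, so C_i ⊕ C'_i = P_i ⊕ P'_i and thus P'_i = P_i ⊕ C_i ⊕ C'_i.
P'1: 0x80 ⊕ 0xAC ⊕ 0x6B = 0x47.
P'2: 0x48 ⊕ 0xED ⊕ 0xC0 = 0x65.
P'3: 0x24 ⊕ 0x3A ⊕ 0xB0 = 0xAE.
P'4: 0x15 ⊕ 0x82 ⊕ 0x88 = 0x1F.
P'5: 0xC5 ⊕ 0xD5 ⊕ 0xAA = 0xBA.

P'1 = 0x47, P'2 = 0x65, P'3 = 0xAE, P'4 = 0x1F, P'5 = 0xBA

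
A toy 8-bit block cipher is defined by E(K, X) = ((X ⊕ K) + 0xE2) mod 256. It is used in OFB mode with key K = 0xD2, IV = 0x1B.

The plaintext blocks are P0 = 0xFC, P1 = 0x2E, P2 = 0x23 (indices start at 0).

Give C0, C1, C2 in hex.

OFB encryption: S_i = E(K, S_{i−1}) with S_{−1} = IV; C_i = P_i ⊕ S_i.
C0: S = E(K, 0x1B) = 0xAB; 0xFC ⊕ 0xAB = 0x57.
C1: S = E(K, 0xAB) = 0x5B; 0x2E ⊕ 0x5B = 0x75.
C2: S = E(K, 0x5B) = 0x6B; 0x23 ⊕ 0x6B = 0x48.

C0 = 0x57, C1 = 0x75, C2 = 0x48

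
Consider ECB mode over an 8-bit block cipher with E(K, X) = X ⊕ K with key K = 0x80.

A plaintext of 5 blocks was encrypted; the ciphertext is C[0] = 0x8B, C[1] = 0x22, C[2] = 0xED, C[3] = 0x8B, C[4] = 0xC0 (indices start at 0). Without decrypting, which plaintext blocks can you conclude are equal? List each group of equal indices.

P[0] = P[3]

ECB encrypts each block independently with the same key, so equal ciphertext blocks imply equal plaintext blocks.
C[0] = C[3] = 0x8B, so P[0] = P[3].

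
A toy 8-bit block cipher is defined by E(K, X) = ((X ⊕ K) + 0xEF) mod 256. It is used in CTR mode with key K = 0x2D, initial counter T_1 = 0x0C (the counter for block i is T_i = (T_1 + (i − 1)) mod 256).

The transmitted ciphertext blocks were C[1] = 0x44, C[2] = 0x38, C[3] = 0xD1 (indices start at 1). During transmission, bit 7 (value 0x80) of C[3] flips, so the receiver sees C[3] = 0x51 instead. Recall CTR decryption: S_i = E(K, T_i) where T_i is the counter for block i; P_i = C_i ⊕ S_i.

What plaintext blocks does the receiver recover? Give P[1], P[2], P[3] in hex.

Only C[3] changed, to 0x51. In CTR, a change in C_i flips the same bit in P_i only; the keystream is unaffected. Decrypting the received ciphertext:
P[1]: T = 0x0C, S = E(K, T) = 0x10; 0x44 ⊕ 0x10 = 0x54.
P[2]: T = 0x0D, S = E(K, T) = 0x0F; 0x38 ⊕ 0x0F = 0x37.
P[3]: T = 0x0E, S = E(K, T) = 0x12; 0x51 ⊕ 0x12 = 0x43.
Blocks that differ from the original plaintext: P[3].

P[1] = 0x54, P[2] = 0x37, P[3] = 0x43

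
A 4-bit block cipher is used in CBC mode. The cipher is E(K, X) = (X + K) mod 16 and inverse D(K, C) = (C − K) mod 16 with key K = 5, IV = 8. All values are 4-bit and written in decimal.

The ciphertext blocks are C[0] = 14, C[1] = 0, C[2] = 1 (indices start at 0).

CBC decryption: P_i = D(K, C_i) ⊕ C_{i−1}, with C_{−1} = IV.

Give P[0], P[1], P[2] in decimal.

P[0] = 1, P[1] = 5, P[2] = 12

P[0]: D(K, 14) = 9; 9 ⊕ 8 = 1.
P[1]: D(K, 0) = 11; 11 ⊕ 14 = 5.
P[2]: D(K, 1) = 12; 12 ⊕ 0 = 12.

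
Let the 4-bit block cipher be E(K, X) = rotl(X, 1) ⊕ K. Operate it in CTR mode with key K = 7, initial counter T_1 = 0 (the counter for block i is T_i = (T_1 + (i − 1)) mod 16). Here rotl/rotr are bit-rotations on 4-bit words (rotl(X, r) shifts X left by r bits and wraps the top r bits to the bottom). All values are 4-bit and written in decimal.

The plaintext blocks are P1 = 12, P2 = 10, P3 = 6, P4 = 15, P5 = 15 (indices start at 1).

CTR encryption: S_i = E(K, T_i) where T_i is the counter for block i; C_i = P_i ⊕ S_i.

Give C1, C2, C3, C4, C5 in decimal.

C1: T = 0, S = E(K, T) = 7; 12 ⊕ 7 = 11.
C2: T = 1, S = E(K, T) = 5; 10 ⊕ 5 = 15.
C3: T = 2, S = E(K, T) = 3; 6 ⊕ 3 = 5.
C4: T = 3, S = E(K, T) = 1; 15 ⊕ 1 = 14.
C5: T = 4, S = E(K, T) = 15; 15 ⊕ 15 = 0.

C1 = 11, C2 = 15, C3 = 5, C4 = 14, C5 = 0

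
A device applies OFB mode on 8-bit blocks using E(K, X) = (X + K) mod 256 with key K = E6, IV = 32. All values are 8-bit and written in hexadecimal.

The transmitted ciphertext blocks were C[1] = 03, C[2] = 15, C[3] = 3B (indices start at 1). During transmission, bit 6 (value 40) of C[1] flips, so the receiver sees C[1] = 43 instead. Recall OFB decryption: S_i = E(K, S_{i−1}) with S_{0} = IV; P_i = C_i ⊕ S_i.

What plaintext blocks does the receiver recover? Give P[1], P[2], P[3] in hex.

Only C[1] changed, to 43. In OFB, a change in C_i flips the same bit in P_i only; the keystream is unaffected. Decrypting the received ciphertext:
P[1]: S = E(K, 32) = 18; 43 ⊕ 18 = 5B.
P[2]: S = E(K, 18) = FE; 15 ⊕ FE = EB.
P[3]: S = E(K, FE) = E4; 3B ⊕ E4 = DF.
Blocks that differ from the original plaintext: P[1].

P[1] = 5B, P[2] = EB, P[3] = DF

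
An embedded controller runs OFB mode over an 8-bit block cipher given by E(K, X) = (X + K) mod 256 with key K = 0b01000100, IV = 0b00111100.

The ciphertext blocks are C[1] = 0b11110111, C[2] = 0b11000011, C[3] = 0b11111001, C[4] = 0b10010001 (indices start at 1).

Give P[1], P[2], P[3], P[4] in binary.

P[1] = 0b01110111, P[2] = 0b00000111, P[3] = 0b11110001, P[4] = 0b11011101

OFB decryption: S_i = E(K, S_{i−1}) with S_{0} = IV; P_i = C_i ⊕ S_i.
P[1]: S = E(K, 0b00111100) = 0b10000000; 0b11110111 ⊕ 0b10000000 = 0b01110111.
P[2]: S = E(K, 0b10000000) = 0b11000100; 0b11000011 ⊕ 0b11000100 = 0b00000111.
P[3]: S = E(K, 0b11000100) = 0b00001000; 0b11111001 ⊕ 0b00001000 = 0b11110001.
P[4]: S = E(K, 0b00001000) = 0b01001100; 0b10010001 ⊕ 0b01001100 = 0b11011101.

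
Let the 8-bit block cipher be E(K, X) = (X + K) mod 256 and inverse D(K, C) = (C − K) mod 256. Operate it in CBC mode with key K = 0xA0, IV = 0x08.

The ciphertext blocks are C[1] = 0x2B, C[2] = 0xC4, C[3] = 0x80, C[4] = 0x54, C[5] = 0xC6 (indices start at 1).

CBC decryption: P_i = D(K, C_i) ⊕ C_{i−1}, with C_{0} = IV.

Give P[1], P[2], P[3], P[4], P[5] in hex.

P[1] = 0x83, P[2] = 0x0F, P[3] = 0x24, P[4] = 0x34, P[5] = 0x72

P[1]: D(K, 0x2B) = 0x8B; 0x8B ⊕ 0x08 = 0x83.
P[2]: D(K, 0xC4) = 0x24; 0x24 ⊕ 0x2B = 0x0F.
P[3]: D(K, 0x80) = 0xE0; 0xE0 ⊕ 0xC4 = 0x24.
P[4]: D(K, 0x54) = 0xB4; 0xB4 ⊕ 0x80 = 0x34.
P[5]: D(K, 0xC6) = 0x26; 0x26 ⊕ 0x54 = 0x72.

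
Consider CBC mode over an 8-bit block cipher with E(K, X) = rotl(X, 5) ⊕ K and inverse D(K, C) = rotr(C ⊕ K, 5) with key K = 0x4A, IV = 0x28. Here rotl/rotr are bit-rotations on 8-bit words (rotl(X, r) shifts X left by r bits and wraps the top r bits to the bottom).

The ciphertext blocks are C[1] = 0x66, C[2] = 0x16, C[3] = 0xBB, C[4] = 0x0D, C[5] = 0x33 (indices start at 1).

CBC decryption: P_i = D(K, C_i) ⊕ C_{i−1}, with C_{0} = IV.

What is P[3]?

P[3] = 0x99

P[3]: D(K, 0xBB) = 0x8F; 0x8F ⊕ 0x16 = 0x99.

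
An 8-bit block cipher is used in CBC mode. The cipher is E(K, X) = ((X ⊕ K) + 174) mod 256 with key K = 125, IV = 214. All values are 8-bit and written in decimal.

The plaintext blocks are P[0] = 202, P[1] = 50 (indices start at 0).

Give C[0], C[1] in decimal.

CBC encryption: C_i = E(K, P_i ⊕ C_{i−1}), with C_{−1} = IV.
C[0]: P[0] ⊕ 214 = 28; E(K, 28) = 15.
C[1]: P[1] ⊕ 15 = 61; E(K, 61) = 238.

C[0] = 15, C[1] = 238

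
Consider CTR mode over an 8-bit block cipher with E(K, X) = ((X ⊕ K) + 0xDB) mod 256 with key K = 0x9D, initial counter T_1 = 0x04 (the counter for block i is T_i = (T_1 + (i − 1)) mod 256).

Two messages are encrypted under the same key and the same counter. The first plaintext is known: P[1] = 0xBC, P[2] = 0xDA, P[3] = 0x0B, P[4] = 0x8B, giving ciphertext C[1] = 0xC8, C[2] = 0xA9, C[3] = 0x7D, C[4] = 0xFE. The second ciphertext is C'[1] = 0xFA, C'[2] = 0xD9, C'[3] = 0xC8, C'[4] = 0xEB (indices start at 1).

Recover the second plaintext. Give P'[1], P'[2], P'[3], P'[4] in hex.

P'[1] = 0x8E, P'[2] = 0xAA, P'[3] = 0xBE, P'[4] = 0x9E

In CTR with a reused counter, both messages share the same keystream S_i, so C_i ⊕ C'_i = P_i ⊕ P'_i and thus P'_i = P_i ⊕ C_i ⊕ C'_i.
P'[1]: 0xBC ⊕ 0xC8 ⊕ 0xFA = 0x8E.
P'[2]: 0xDA ⊕ 0xA9 ⊕ 0xD9 = 0xAA.
P'[3]: 0x0B ⊕ 0x7D ⊕ 0xC8 = 0xBE.
P'[4]: 0x8B ⊕ 0xFE ⊕ 0xEB = 0x9E.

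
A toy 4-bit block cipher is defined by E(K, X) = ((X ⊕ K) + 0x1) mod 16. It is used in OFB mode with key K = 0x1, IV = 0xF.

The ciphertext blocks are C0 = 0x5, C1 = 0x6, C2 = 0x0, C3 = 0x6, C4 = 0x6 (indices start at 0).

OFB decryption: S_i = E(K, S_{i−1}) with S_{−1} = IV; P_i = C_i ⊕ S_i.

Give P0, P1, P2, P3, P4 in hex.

P0 = 0xA, P1 = 0x9, P2 = 0xF, P3 = 0x9, P4 = 0x9

P0: S = E(K, 0xF) = 0xF; 0x5 ⊕ 0xF = 0xA.
P1: S = E(K, 0xF) = 0xF; 0x6 ⊕ 0xF = 0x9.
P2: S = E(K, 0xF) = 0xF; 0x0 ⊕ 0xF = 0xF.
P3: S = E(K, 0xF) = 0xF; 0x6 ⊕ 0xF = 0x9.
P4: S = E(K, 0xF) = 0xF; 0x6 ⊕ 0xF = 0x9.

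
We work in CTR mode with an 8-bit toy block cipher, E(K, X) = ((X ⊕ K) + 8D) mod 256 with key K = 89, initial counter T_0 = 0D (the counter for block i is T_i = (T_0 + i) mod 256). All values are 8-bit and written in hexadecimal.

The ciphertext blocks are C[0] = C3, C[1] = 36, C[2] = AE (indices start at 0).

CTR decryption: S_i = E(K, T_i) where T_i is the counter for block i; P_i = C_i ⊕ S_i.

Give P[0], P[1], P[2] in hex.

P[0]: T = 0D, S = E(K, T) = 11; C3 ⊕ 11 = D2.
P[1]: T = 0E, S = E(K, T) = 14; 36 ⊕ 14 = 22.
P[2]: T = 0F, S = E(K, T) = 13; AE ⊕ 13 = BD.

P[0] = D2, P[1] = 22, P[2] = BD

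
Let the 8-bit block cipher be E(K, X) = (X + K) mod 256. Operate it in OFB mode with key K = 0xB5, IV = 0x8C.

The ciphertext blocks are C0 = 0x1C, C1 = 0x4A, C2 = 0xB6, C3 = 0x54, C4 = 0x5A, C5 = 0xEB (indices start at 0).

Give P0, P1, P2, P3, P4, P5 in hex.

OFB decryption: S_i = E(K, S_{i−1}) with S_{−1} = IV; P_i = C_i ⊕ S_i.
P0: S = E(K, 0x8C) = 0x41; 0x1C ⊕ 0x41 = 0x5D.
P1: S = E(K, 0x41) = 0xF6; 0x4A ⊕ 0xF6 = 0xBC.
P2: S = E(K, 0xF6) = 0xAB; 0xB6 ⊕ 0xAB = 0x1D.
P3: S = E(K, 0xAB) = 0x60; 0x54 ⊕ 0x60 = 0x34.
P4: S = E(K, 0x60) = 0x15; 0x5A ⊕ 0x15 = 0x4F.
P5: S = E(K, 0x15) = 0xCA; 0xEB ⊕ 0xCA = 0x21.

P0 = 0x5D, P1 = 0xBC, P2 = 0x1D, P3 = 0x34, P4 = 0x4F, P5 = 0x21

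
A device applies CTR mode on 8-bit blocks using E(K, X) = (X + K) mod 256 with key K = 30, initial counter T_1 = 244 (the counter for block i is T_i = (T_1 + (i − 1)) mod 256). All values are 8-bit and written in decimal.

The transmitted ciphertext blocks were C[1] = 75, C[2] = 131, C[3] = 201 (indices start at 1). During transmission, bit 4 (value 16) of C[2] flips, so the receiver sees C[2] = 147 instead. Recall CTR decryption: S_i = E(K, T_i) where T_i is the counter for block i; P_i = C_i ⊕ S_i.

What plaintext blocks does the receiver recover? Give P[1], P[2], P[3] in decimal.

Only C[2] changed, to 147. In CTR, a change in C_i flips the same bit in P_i only; the keystream is unaffected. Decrypting the received ciphertext:
P[1]: T = 244, S = E(K, T) = 18; 75 ⊕ 18 = 89.
P[2]: T = 245, S = E(K, T) = 19; 147 ⊕ 19 = 128.
P[3]: T = 246, S = E(K, T) = 20; 201 ⊕ 20 = 221.
Blocks that differ from the original plaintext: P[2].

P[1] = 89, P[2] = 128, P[3] = 221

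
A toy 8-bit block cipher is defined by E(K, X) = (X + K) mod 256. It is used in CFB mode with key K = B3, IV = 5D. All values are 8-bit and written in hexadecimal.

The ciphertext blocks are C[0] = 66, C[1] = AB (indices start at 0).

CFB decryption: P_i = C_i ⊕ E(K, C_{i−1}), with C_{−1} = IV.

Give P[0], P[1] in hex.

P[0] = 76, P[1] = B2

P[0]: E(K, 5D) = 10; 66 ⊕ 10 = 76.
P[1]: E(K, 66) = 19; AB ⊕ 19 = B2.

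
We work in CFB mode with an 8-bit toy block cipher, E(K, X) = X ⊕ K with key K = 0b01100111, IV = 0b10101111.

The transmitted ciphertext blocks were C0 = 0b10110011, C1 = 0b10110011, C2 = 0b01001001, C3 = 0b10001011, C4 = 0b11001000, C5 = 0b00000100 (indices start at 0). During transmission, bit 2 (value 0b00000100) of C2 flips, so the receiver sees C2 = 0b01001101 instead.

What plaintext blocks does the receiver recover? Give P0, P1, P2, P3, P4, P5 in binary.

P0 = 0b01111011, P1 = 0b01100111, P2 = 0b10011001, P3 = 0b10100001, P4 = 0b00100100, P5 = 0b10101011

CFB decryption: P_i = C_i ⊕ E(K, C_{i−1}), with C_{−1} = IV.
Only C2 changed, to 0b01001101. In CFB, a change in C_i flips the same bit in P_i and garbles P_{i+1}. Decrypting the received ciphertext:
P0: E(K, 0b10101111) = 0b11001000; 0b10110011 ⊕ 0b11001000 = 0b01111011.
P1: E(K, 0b10110011) = 0b11010100; 0b10110011 ⊕ 0b11010100 = 0b01100111.
P2: E(K, 0b10110011) = 0b11010100; 0b01001101 ⊕ 0b11010100 = 0b10011001.
P3: E(K, 0b01001101) = 0b00101010; 0b10001011 ⊕ 0b00101010 = 0b10100001.
P4: E(K, 0b10001011) = 0b11101100; 0b11001000 ⊕ 0b11101100 = 0b00100100.
P5: E(K, 0b11001000) = 0b10101111; 0b00000100 ⊕ 0b10101111 = 0b10101011.
Blocks that differ from the original plaintext: P2, P3.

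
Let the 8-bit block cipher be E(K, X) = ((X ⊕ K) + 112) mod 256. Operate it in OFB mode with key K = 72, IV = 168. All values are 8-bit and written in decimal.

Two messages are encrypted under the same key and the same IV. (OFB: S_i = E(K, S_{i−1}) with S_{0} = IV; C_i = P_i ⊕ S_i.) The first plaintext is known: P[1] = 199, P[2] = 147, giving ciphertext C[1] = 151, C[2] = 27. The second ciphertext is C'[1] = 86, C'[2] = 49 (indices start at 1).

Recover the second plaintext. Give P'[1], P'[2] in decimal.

In OFB with a reused IV, both messages share the same keystream S_i, so C_i ⊕ C'_i = P_i ⊕ P'_i and thus P'_i = P_i ⊕ C_i ⊕ C'_i.
P'[1]: 199 ⊕ 151 ⊕ 86 = 6.
P'[2]: 147 ⊕ 27 ⊕ 49 = 185.

P'[1] = 6, P'[2] = 185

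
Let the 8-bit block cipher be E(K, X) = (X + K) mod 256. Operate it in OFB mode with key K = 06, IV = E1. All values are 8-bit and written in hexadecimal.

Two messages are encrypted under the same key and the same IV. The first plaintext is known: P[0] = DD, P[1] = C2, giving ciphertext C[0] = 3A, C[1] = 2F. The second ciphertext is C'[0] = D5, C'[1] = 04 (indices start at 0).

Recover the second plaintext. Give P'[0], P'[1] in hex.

In OFB with a reused IV, both messages share the same keystream S_i, so C_i ⊕ C'_i = P_i ⊕ P'_i and thus P'_i = P_i ⊕ C_i ⊕ C'_i.
P'[0]: DD ⊕ 3A ⊕ D5 = 32.
P'[1]: C2 ⊕ 2F ⊕ 04 = E9.

P'[0] = 32, P'[1] = E9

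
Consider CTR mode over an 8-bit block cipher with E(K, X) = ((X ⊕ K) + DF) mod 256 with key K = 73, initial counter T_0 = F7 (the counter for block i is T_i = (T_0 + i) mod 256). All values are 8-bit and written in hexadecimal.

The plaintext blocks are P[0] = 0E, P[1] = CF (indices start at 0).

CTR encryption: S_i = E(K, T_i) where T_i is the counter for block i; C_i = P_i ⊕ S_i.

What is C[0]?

C[0] = 6D

C[0]: T = F7, S = E(K, T) = 63; 0E ⊕ 63 = 6D.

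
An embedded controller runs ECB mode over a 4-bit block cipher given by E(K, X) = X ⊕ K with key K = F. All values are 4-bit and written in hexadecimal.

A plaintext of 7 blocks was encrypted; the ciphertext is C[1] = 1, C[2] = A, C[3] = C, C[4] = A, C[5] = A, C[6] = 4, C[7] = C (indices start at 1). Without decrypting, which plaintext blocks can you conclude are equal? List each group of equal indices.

P[2] = P[4] = P[5]; P[3] = P[7]

ECB encrypts each block independently with the same key, so equal ciphertext blocks imply equal plaintext blocks.
C[2] = C[4] = C[5] = A, so P[2] = P[4] = P[5].
C[3] = C[7] = C, so P[3] = P[7].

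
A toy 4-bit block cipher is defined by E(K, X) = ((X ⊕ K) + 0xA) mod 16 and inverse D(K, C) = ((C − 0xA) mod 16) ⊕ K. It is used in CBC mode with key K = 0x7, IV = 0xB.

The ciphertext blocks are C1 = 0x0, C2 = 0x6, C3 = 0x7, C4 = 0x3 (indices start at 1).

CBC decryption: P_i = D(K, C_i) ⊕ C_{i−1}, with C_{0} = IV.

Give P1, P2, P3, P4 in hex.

P1: D(K, 0x0) = 0x1; 0x1 ⊕ 0xB = 0xA.
P2: D(K, 0x6) = 0xB; 0xB ⊕ 0x0 = 0xB.
P3: D(K, 0x7) = 0xA; 0xA ⊕ 0x6 = 0xC.
P4: D(K, 0x3) = 0xE; 0xE ⊕ 0x7 = 0x9.

P1 = 0xA, P2 = 0xB, P3 = 0xC, P4 = 0x9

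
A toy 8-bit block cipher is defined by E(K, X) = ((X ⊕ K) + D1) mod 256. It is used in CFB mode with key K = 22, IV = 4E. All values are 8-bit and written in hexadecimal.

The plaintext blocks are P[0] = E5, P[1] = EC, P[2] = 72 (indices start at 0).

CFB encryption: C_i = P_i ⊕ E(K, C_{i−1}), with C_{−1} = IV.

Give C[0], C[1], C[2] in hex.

C[0] = D8, C[1] = 27, C[2] = A4

C[0]: E(K, 4E) = 3D; E5 ⊕ 3D = D8.
C[1]: E(K, D8) = CB; EC ⊕ CB = 27.
C[2]: E(K, 27) = D6; 72 ⊕ D6 = A4.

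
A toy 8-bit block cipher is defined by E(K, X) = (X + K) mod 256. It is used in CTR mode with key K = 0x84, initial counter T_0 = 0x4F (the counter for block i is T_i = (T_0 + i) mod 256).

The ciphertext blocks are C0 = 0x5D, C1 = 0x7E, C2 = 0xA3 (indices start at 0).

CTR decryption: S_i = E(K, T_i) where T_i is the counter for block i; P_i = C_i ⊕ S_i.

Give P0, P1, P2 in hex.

P0: T = 0x4F, S = E(K, T) = 0xD3; 0x5D ⊕ 0xD3 = 0x8E.
P1: T = 0x50, S = E(K, T) = 0xD4; 0x7E ⊕ 0xD4 = 0xAA.
P2: T = 0x51, S = E(K, T) = 0xD5; 0xA3 ⊕ 0xD5 = 0x76.

P0 = 0x8E, P1 = 0xAA, P2 = 0x76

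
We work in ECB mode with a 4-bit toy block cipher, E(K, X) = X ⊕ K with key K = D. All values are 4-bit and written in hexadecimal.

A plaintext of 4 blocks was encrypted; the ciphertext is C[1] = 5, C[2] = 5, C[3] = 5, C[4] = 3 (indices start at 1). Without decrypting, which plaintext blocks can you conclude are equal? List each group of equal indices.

P[1] = P[2] = P[3]

ECB encrypts each block independently with the same key, so equal ciphertext blocks imply equal plaintext blocks.
C[1] = C[2] = C[3] = 5, so P[1] = P[2] = P[3].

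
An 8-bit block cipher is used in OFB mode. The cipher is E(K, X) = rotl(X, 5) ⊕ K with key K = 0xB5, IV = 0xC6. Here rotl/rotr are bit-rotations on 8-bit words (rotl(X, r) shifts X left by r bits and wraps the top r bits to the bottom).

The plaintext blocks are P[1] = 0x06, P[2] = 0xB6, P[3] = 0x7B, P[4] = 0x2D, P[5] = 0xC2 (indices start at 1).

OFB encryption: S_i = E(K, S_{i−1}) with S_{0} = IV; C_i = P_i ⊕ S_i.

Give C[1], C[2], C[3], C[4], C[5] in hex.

C[1]: S = E(K, 0xC6) = 0x6D; 0x06 ⊕ 0x6D = 0x6B.
C[2]: S = E(K, 0x6D) = 0x18; 0xB6 ⊕ 0x18 = 0xAE.
C[3]: S = E(K, 0x18) = 0xB6; 0x7B ⊕ 0xB6 = 0xCD.
C[4]: S = E(K, 0xB6) = 0x63; 0x2D ⊕ 0x63 = 0x4E.
C[5]: S = E(K, 0x63) = 0xD9; 0xC2 ⊕ 0xD9 = 0x1B.

C[1] = 0x6B, C[2] = 0xAE, C[3] = 0xCD, C[4] = 0x4E, C[5] = 0x1B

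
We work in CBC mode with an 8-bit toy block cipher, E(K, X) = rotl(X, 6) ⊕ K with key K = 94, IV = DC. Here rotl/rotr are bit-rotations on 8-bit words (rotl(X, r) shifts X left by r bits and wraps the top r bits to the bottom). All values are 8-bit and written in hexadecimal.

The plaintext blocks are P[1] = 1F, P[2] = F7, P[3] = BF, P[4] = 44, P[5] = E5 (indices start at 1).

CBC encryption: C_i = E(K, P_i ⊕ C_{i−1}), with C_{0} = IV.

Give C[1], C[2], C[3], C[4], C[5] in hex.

C[1] = 64, C[2] = 70, C[3] = 67, C[4] = 5C, C[5] = FA

C[1]: P[1] ⊕ DC = C3; E(K, C3) = 64.
C[2]: P[2] ⊕ 64 = 93; E(K, 93) = 70.
C[3]: P[3] ⊕ 70 = CF; E(K, CF) = 67.
C[4]: P[4] ⊕ 67 = 23; E(K, 23) = 5C.
C[5]: P[5] ⊕ 5C = B9; E(K, B9) = FA.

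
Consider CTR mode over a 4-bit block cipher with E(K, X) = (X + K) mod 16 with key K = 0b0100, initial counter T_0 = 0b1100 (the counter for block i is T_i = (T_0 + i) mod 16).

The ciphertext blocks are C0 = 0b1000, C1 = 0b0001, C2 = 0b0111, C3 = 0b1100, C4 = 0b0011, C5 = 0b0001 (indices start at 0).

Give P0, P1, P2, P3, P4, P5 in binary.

CTR decryption: S_i = E(K, T_i) where T_i is the counter for block i; P_i = C_i ⊕ S_i.
P0: T = 0b1100, S = E(K, T) = 0b0000; 0b1000 ⊕ 0b0000 = 0b1000.
P1: T = 0b1101, S = E(K, T) = 0b0001; 0b0001 ⊕ 0b0001 = 0b0000.
P2: T = 0b1110, S = E(K, T) = 0b0010; 0b0111 ⊕ 0b0010 = 0b0101.
P3: T = 0b1111, S = E(K, T) = 0b0011; 0b1100 ⊕ 0b0011 = 0b1111.
P4: T = 0b0000, S = E(K, T) = 0b0100; 0b0011 ⊕ 0b0100 = 0b0111.
P5: T = 0b0001, S = E(K, T) = 0b0101; 0b0001 ⊕ 0b0101 = 0b0100.

P0 = 0b1000, P1 = 0b0000, P2 = 0b0101, P3 = 0b1111, P4 = 0b0111, P5 = 0b0100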